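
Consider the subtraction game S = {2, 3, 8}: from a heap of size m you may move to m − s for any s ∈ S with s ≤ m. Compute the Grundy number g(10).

0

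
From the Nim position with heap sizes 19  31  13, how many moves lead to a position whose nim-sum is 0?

Nim-sum: 19 XOR 31 XOR 13 = 1.
The overall nim-sum is X = 1. A heap of size p has a winning move iff p XOR X < p (reduce it to p XOR X).
  19: 19 XOR 1 = 18 < 19 — winning move (to 18).
  31: 31 XOR 1 = 30 < 31 — winning move (to 30).
  13: 13 XOR 1 = 12 < 13 — winning move (to 12).
That gives 3 winning moves.

3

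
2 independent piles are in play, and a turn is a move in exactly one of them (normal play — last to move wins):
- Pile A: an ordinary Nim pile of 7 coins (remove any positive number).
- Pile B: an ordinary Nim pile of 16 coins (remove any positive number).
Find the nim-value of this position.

23

Pile A is a plain Nim pile of size 7, so its Grundy value is 7.
Pile B is a plain Nim pile of size 16, so its Grundy value is 16.
The value of a disjunctive sum is the nim-sum of the parts.
Combined value = 7 XOR 16 = 23.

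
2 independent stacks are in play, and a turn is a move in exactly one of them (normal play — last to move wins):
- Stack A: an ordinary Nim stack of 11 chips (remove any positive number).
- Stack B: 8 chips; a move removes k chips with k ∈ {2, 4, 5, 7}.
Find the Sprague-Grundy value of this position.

Stack A is a plain Nim stack of size 11, so its Grundy value is 11.
For stack B, compute g(0), g(1), … with moves {2, 4, 5, 7}:
k:     0  1  2  3  4  5  6  7  8
g(k):  0  0  1  1  2  2  3  3  4
So g(8) = 4.
The value of a disjunctive sum is the nim-sum of the parts.
Combined value = 11 XOR 4 = 15.

15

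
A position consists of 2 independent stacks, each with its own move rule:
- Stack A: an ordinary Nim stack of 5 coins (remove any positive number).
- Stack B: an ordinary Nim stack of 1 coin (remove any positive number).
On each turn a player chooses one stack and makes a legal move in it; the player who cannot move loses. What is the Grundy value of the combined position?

Stack A is a plain Nim stack of size 5, so its Grundy value is 5.
Stack B is a plain Nim stack of size 1, so its Grundy value is 1.
By the Sprague-Grundy theorem, the Grundy value of a sum of independent games is the XOR of the component values.
Combined value = 5 XOR 1 = 4.

4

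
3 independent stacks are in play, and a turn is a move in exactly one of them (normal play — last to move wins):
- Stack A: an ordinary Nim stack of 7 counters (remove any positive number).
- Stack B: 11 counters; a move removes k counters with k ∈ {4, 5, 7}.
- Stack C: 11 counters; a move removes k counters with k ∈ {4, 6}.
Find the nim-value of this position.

Stack A is a plain Nim stack of size 7, so its Grundy value is 7.
For stack B, compute g(0), g(1), … with moves {4, 5, 7}:
g(0) = mex{} = 0
g(1) = mex{} = 0
g(2) = mex{} = 0
g(3) = mex{} = 0
g(4) = mex{0} = 1
g(5) = mex{0} = 1
g(6) = mex{0} = 1
g(7) = mex{0} = 1
g(8) = mex{0,1} = 2
g(9) = mex{0,1} = 2
g(10) = mex{0,1} = 2
g(11) = mex{1} = 0
So g(11) = 0.
Build the Grundy sequence for stack C with g(k) = mex{g(k−s) : s ∈ {4, 6}, s ≤ k}:
k:     0  1  2  3  4  5  6  7  8  9 10 11
g(k):  0  0  0  0  1  1  1  1  2  2  0  0
So g(11) = 0.
The value of a disjunctive sum is the nim-sum of the parts.
Combined value = 7 XOR 0 XOR 0 = 7.

7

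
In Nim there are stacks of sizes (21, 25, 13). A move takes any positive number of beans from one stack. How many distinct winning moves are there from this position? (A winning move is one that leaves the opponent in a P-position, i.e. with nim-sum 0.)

Compute the nim-sum pairwise:
21 ⊕ 25 = 12
12 ⊕ 13 = 1
The overall nim-sum is X = 1. A stack of size p has a winning move iff p XOR X < p (reduce it to p XOR X).
  21: 21 XOR 1 = 20 < 21 — winning move (to 20).
  25: 25 XOR 1 = 24 < 25 — winning move (to 24).
  13: 13 XOR 1 = 12 < 13 — winning move (to 12).
That gives 3 winning moves.

3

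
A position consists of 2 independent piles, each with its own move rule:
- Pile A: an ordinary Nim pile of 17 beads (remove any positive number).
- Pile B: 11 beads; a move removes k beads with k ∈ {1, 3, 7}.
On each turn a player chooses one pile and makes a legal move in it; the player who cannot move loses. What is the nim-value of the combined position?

Pile A is a plain Nim pile of size 17, so its Grundy value is 17.
For pile B, compute g(0), g(1), … with moves {1, 3, 7}:
k:     0  1  2  3  4  5  6  7  8  9 10 11
g(k):  0  1  0  1  0  1  0  1  0  1  0  1
So g(11) = 1.
By the Sprague-Grundy theorem, the Grundy value of a sum of independent games is the XOR of the component values.
Combined value = 17 ⊕ 1 = 16.

16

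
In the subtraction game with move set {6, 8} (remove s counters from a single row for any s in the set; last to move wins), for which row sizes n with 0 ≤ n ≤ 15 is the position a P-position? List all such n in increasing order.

0, 1, 2, 3, 4, 5, 14, 15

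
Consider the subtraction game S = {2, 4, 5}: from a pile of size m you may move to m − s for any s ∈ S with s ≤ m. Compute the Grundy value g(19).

2

Build the Grundy sequence with g(k) = mex{g(k−s) : s ∈ {2, 4, 5}, s ≤ k}:
k:     0  1  2  3  4  5  6  7  8  9 10 11 12 13 14 15 16 17 18 19
g(k):  0  0  1  1  2  2  3  0  0  1  1  2  2  3  0  0  1  1  2  2
So g(19) = 2.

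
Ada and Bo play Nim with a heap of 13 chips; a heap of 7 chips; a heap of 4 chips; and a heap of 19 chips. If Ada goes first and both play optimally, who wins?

Ada wins

Bitwise XOR of the heap sizes:
  01101  (13)
  00111  (7)
  00100  (4)
  10011  (19)
  -----
  11101  (29)
The nim-sum is 29 ≠ 0, so this is an N-position: the player to move can win; Ada has a winning move.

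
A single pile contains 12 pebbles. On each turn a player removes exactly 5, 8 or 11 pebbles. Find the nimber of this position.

2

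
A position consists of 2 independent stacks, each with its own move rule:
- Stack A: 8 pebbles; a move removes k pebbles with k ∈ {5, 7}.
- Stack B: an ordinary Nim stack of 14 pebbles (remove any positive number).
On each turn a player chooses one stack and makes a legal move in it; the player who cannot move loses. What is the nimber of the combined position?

15

For stack A, compute g(0), g(1), … with moves {5, 7}:
g(0) = mex{} = 0
g(1) = mex{} = 0
g(2) = mex{} = 0
g(3) = mex{} = 0
g(4) = mex{} = 0
g(5) = mex{0} = 1
g(6) = mex{0} = 1
g(7) = mex{0} = 1
g(8) = mex{0} = 1
So g(8) = 1.
Stack B is a plain Nim stack of size 14, so its Grundy value is 14.
By the Sprague-Grundy theorem, the Grundy value of a sum of independent games is the XOR of the component values.
Combined value = 1 XOR 14 = 15.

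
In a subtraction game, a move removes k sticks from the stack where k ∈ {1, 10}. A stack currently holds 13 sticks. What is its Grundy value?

0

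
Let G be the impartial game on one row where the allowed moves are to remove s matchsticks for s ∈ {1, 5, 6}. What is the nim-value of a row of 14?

1

Build the Grundy sequence with g(k) = mex{g(k−s) : s ∈ {1, 5, 6}, s ≤ k}:
k:     0  1  2  3  4  5  6  7  8  9 10 11 12 13 14
g(k):  0  1  0  1  0  1  2  3  2  3  2  0  1  0  1
So g(14) = 1.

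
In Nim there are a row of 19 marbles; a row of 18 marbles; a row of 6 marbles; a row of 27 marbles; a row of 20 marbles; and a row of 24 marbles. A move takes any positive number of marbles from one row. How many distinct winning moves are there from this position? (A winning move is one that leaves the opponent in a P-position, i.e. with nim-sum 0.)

5

Nim-sum: 19 ^ 18 ^ 6 ^ 27 ^ 20 ^ 24 = 16.
The overall nim-sum is X = 16. A row of size p has a winning move iff p XOR X < p (reduce it to p XOR X).
  19: 19 XOR 16 = 3 < 19 — winning move (to 3).
  18: 18 XOR 16 = 2 < 18 — winning move (to 2).
  6: 6 XOR 16 = 22 ≥ 6 — no move.
  27: 27 XOR 16 = 11 < 27 — winning move (to 11).
  20: 20 XOR 16 = 4 < 20 — winning move (to 4).
  24: 24 XOR 16 = 8 < 24 — winning move (to 8).
That gives 5 winning moves.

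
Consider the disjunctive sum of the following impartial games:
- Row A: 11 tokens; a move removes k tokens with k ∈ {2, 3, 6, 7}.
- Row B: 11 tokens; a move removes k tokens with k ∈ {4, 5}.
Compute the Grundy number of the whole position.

1

For row A, compute g(0), g(1), … with moves {2, 3, 6, 7}:
g(0) = mex{} = 0
g(1) = mex{} = 0
g(2) = mex{0} = 1
g(3) = mex{0} = 1
g(4) = mex{0,1} = 2
g(5) = mex{1} = 0
g(6) = mex{0,1,2} = 3
g(7) = mex{0,2} = 1
g(8) = mex{0,1,3} = 2
g(9) = mex{1,3} = 0
g(10) = mex{1,2} = 0
g(11) = mex{0,2} = 1
So g(11) = 1.
Build the Grundy sequence for row B with g(k) = mex{g(k−s) : s ∈ {4, 5}, s ≤ k}:
g(0) = mex{} = 0
g(1) = mex{} = 0
g(2) = mex{} = 0
g(3) = mex{} = 0
g(4) = mex{0} = 1
g(5) = mex{0} = 1
g(6) = mex{0} = 1
g(7) = mex{0} = 1
g(8) = mex{0,1} = 2
g(9) = mex{1} = 0
g(10) = mex{1} = 0
g(11) = mex{1} = 0
So g(11) = 0.
The value of a disjunctive sum is the nim-sum of the parts.
Combined value = 1 ⊕ 0 = 1.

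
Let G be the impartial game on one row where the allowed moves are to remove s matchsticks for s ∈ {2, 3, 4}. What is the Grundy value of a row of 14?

1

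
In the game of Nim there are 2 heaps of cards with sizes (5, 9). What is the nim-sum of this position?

Nim-sum: 5 XOR 9 = 12.

12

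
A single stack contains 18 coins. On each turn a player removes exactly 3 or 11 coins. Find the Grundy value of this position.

Compute g(0), g(1), … for moves {3, 11}:
k:     0  1  2  3  4  5  6  7  8  9 10 11 12 13 14 15 16 17 18
g(k):  0  0  0  1  1  1  0  0  0  1  1  1  2  2  0  0  0  1  1
So g(18) = 1.

1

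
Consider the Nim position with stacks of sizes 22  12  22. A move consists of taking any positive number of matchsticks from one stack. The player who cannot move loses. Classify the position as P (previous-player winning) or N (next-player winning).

N-position

Bitwise XOR of the heap sizes:
  10110  (22)
  01100  (12)
  10110  (22)
  -----
  01100  (12)
The nim-sum is 12 ≠ 0, so this is an N-position: the player to move can win.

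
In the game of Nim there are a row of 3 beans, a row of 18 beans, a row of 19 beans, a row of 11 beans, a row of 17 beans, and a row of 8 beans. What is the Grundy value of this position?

Bitwise XOR of the heap sizes:
  00011  (3)
  10010  (18)
  10011  (19)
  01011  (11)
  10001  (17)
  01000  (8)
  -----
  10000  (16)

16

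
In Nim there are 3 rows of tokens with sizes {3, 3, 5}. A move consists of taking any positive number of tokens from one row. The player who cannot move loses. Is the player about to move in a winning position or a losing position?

Winning position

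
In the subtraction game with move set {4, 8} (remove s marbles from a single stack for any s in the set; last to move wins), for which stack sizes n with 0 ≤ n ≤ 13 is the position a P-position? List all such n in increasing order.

0, 1, 2, 3, 12, 13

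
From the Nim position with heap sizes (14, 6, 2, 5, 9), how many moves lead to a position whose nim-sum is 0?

Compute the nim-sum pairwise:
14 ⊕ 6 = 8
8 ⊕ 2 = 10
10 ⊕ 5 = 15
15 ⊕ 9 = 6
The overall nim-sum is X = 6. A heap of size p has a winning move iff p XOR X < p (reduce it to p XOR X).
  14: 14 XOR 6 = 8 < 14 — winning move (to 8).
  6: 6 XOR 6 = 0 < 6 — winning move (to 0).
  2: 2 XOR 6 = 4 ≥ 2 — no move.
  5: 5 XOR 6 = 3 < 5 — winning move (to 3).
  9: 9 XOR 6 = 15 ≥ 9 — no move.
That gives 3 winning moves.

3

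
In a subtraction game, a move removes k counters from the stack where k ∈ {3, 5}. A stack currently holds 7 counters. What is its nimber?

Grundy values for subtraction set {3, 5}:
k:     0  1  2  3  4  5  6  7
g(k):  0  0  0  1  1  1  2  2
So g(7) = 2.

2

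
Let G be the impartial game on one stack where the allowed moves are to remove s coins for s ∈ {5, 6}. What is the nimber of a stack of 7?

1

Build the Grundy sequence with g(k) = mex{g(k−s) : s ∈ {5, 6}, s ≤ k}:
k:     0  1  2  3  4  5  6  7
g(k):  0  0  0  0  0  1  1  1
So g(7) = 1.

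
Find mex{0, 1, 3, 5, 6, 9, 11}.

The values 0, 1 are all present; 2 is the first non-negative integer missing from the set.

2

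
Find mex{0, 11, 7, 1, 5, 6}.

2

The values 0, 1 are all present; 2 is the first non-negative integer missing from the set.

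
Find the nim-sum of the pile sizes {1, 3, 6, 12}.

8

Compute the nim-sum pairwise:
1 ⊕ 3 = 2
2 ⊕ 6 = 4
4 ⊕ 12 = 8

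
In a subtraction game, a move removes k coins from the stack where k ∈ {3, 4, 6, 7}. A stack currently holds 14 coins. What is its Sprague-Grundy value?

1

Build the Grundy sequence with g(k) = mex{g(k−s) : s ∈ {3, 4, 6, 7}, s ≤ k}:
g(0) = mex{} = 0
g(1) = mex{} = 0
g(2) = mex{} = 0
g(3) = mex{0} = 1
g(4) = mex{0} = 1
g(5) = mex{0} = 1
g(6) = mex{0,1} = 2
g(7) = mex{0,1} = 2
g(8) = mex{0,1} = 2
g(9) = mex{0,1,2} = 3
g(10) = mex{1,2} = 0
g(11) = mex{1,2} = 0
g(12) = mex{1,2,3} = 0
g(13) = mex{0,2,3} = 1
g(14) = mex{0,2} = 1
So g(14) = 1.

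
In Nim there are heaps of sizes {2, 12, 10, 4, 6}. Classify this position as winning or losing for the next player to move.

Compute the nim-sum pairwise:
2 ⊕ 12 = 14
14 ⊕ 10 = 4
4 ⊕ 4 = 0
0 ⊕ 6 = 6
The nim-sum is 6 ≠ 0, so this is an N-position: the player to move can win.

Winning position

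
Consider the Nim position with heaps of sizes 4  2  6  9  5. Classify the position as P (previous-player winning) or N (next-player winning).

Nim-sum: 4 XOR 2 XOR 6 XOR 9 XOR 5 = 12.
The nim-sum is 12 ≠ 0, so this is an N-position: the player to move can win.

N-position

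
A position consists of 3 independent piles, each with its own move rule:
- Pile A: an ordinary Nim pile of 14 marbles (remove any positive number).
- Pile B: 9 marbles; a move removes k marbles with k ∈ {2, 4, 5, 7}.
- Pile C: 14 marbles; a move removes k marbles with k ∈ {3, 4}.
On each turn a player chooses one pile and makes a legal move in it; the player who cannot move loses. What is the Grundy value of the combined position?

14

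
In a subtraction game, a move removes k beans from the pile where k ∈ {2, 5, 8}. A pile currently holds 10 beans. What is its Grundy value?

0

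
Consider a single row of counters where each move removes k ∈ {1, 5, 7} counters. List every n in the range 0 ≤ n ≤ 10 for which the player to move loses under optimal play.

Compute g(0), g(1), … for moves {1, 5, 7}:
g(0) = mex{} = 0
g(1) = mex{0} = 1
g(2) = mex{1} = 0
g(3) = mex{0} = 1
g(4) = mex{1} = 0
g(5) = mex{0} = 1
g(6) = mex{1} = 0
g(7) = mex{0} = 1
g(8) = mex{1} = 0
g(9) = mex{0} = 1
g(10) = mex{1} = 0
The P-positions (g = 0) in 0..10 are 0, 2, 4, 6, 8, 10.

0, 2, 4, 6, 8, 10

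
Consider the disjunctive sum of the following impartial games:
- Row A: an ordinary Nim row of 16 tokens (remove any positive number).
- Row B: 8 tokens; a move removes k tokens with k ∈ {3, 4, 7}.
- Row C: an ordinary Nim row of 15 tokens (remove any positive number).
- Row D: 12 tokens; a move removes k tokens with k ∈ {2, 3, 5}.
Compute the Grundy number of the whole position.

Row A is a plain Nim row of size 16, so its Grundy value is 16.
For row B, compute g(0), g(1), … with moves {3, 4, 7}:
k:     0  1  2  3  4  5  6  7  8
g(k):  0  0  0  1  1  1  2  2  2
So g(8) = 2.
Row C is a plain Nim row of size 15, so its Grundy value is 15.
For row D, compute g(0), g(1), … with moves {2, 3, 5}:
g(0) = mex{} = 0
g(1) = mex{} = 0
g(2) = mex{0} = 1
g(3) = mex{0} = 1
g(4) = mex{0,1} = 2
g(5) = mex{0,1} = 2
g(6) = mex{0,1,2} = 3
g(7) = mex{1,2} = 0
g(8) = mex{1,2,3} = 0
g(9) = mex{0,2,3} = 1
g(10) = mex{0,2} = 1
g(11) = mex{0,1,3} = 2
g(12) = mex{0,1} = 2
So g(12) = 2.
The value of a disjunctive sum is the nim-sum of the parts.
Combined value = 16 XOR 2 XOR 15 XOR 2 = 31.

31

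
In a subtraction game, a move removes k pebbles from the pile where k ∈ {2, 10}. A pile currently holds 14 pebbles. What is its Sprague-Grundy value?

1

Grundy values for subtraction set {2, 10}:
g(0) = mex{} = 0
g(1) = mex{} = 0
g(2) = mex{0} = 1
g(3) = mex{0} = 1
g(4) = mex{1} = 0
g(5) = mex{1} = 0
g(6) = mex{0} = 1
g(7) = mex{0} = 1
g(8) = mex{1} = 0
g(9) = mex{1} = 0
g(10) = mex{0} = 1
g(11) = mex{0} = 1
g(12) = mex{1} = 0
g(13) = mex{1} = 0
g(14) = mex{0} = 1
So g(14) = 1.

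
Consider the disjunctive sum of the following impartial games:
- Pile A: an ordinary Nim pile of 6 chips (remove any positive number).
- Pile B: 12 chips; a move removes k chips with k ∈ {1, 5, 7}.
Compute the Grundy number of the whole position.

6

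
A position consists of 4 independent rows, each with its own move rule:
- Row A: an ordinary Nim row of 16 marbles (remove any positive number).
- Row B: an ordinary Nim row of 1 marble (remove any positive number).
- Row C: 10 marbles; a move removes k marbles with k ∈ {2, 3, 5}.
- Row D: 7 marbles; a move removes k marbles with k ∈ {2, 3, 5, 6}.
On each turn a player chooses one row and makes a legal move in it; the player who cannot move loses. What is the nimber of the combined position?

Row A is a plain Nim row of size 16, so its Grundy value is 16.
Row B is a plain Nim row of size 1, so its Grundy value is 1.
Grundy values for row C (subtraction set {2, 3, 5}):
g(0) = mex{} = 0
g(1) = mex{} = 0
g(2) = mex{0} = 1
g(3) = mex{0} = 1
g(4) = mex{0,1} = 2
g(5) = mex{0,1} = 2
g(6) = mex{0,1,2} = 3
g(7) = mex{1,2} = 0
g(8) = mex{1,2,3} = 0
g(9) = mex{0,2,3} = 1
g(10) = mex{0,2} = 1
So g(10) = 1.
For row D, compute g(0), g(1), … with moves {2, 3, 5, 6}:
g(0) = mex{} = 0
g(1) = mex{} = 0
g(2) = mex{0} = 1
g(3) = mex{0} = 1
g(4) = mex{0,1} = 2
g(5) = mex{0,1} = 2
g(6) = mex{0,1,2} = 3
g(7) = mex{0,1,2} = 3
So g(7) = 3.
The value of a disjunctive sum is the nim-sum of the parts.
Combined value = 16 ⊕ 1 ⊕ 1 ⊕ 3 = 19.

19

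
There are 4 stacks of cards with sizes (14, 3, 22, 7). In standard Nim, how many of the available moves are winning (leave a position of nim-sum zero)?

1

Nim-sum: 14 ^ 3 ^ 22 ^ 7 = 28.
The overall nim-sum is X = 28. A stack of size p has a winning move iff p XOR X < p (reduce it to p XOR X).
  14: 14 XOR 28 = 18 ≥ 14 — no move.
  3: 3 XOR 28 = 31 ≥ 3 — no move.
  22: 22 XOR 28 = 10 < 22 — winning move (to 10).
  7: 7 XOR 28 = 27 ≥ 7 — no move.
That gives 1 winning move.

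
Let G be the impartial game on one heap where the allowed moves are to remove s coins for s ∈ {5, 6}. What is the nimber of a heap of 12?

Compute g(0), g(1), … for moves {5, 6}:
g(0) = mex{} = 0
g(1) = mex{} = 0
g(2) = mex{} = 0
g(3) = mex{} = 0
g(4) = mex{} = 0
g(5) = mex{0} = 1
g(6) = mex{0} = 1
g(7) = mex{0} = 1
g(8) = mex{0} = 1
g(9) = mex{0} = 1
g(10) = mex{0,1} = 2
g(11) = mex{1} = 0
g(12) = mex{1} = 0
So g(12) = 0.

0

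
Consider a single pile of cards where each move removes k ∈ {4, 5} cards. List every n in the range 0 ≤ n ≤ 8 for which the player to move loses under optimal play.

0, 1, 2, 3

Build the Grundy sequence with g(k) = mex{g(k−s) : s ∈ {4, 5}, s ≤ k}:
k:     0  1  2  3  4  5  6  7  8
g(k):  0  0  0  0  1  1  1  1  2
The P-positions (g = 0) in 0..8 are 0, 1, 2, 3.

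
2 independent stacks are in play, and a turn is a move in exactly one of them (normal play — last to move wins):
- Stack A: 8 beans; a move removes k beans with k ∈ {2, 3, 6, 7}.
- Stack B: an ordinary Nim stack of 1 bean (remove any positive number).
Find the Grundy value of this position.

Grundy values for stack A (subtraction set {2, 3, 6, 7}):
k:     0  1  2  3  4  5  6  7  8
g(k):  0  0  1  1  2  0  3  1  2
So g(8) = 2.
Stack B is a plain Nim stack of size 1, so its Grundy value is 1.
By the Sprague-Grundy theorem, the Grundy value of a sum of independent games is the XOR of the component values.
Combined value = 2 ⊕ 1 = 3.

3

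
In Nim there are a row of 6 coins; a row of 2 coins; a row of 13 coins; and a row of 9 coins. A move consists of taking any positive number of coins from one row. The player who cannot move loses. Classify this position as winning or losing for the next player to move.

Losing position

In binary:
  0110  (6)
  0010  (2)
  1101  (13)
  1001  (9)
  ----
  0000  (0)
The nim-sum is 0, so this is a P-position: the player to move is in a losing position under optimal play.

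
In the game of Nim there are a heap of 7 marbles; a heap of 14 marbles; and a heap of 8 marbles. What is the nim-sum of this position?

Write each in binary and XOR column by column:
  0111  (7)
  1110  (14)
  1000  (8)
  ----
  0001  (1)

1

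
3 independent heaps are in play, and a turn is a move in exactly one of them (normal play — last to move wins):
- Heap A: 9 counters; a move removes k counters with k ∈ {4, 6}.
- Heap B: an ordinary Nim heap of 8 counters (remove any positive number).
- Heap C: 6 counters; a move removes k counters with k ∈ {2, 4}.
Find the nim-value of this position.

For heap A, compute g(0), g(1), … with moves {4, 6}:
k:     0  1  2  3  4  5  6  7  8  9
g(k):  0  0  0  0  1  1  1  1  2  2
So g(9) = 2.
Heap B is a plain Nim heap of size 8, so its Grundy value is 8.
For heap C, compute g(0), g(1), … with moves {2, 4}:
g(0) = mex{} = 0
g(1) = mex{} = 0
g(2) = mex{0} = 1
g(3) = mex{0} = 1
g(4) = mex{0,1} = 2
g(5) = mex{0,1} = 2
g(6) = mex{1,2} = 0
So g(6) = 0.
The value of a disjunctive sum is the nim-sum of the parts.
Combined value = 2 XOR 8 XOR 0 = 10.

10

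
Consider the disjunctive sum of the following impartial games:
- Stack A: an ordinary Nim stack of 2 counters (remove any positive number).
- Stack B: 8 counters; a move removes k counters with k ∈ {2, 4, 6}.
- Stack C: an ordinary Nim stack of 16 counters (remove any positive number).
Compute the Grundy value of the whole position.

Stack A is a plain Nim stack of size 2, so its Grundy value is 2.
Grundy values for stack B (subtraction set {2, 4, 6}):
k:     0  1  2  3  4  5  6  7  8
g(k):  0  0  1  1  2  2  3  3  0
So g(8) = 0.
Stack C is a plain Nim stack of size 16, so its Grundy value is 16.
The value of a disjunctive sum is the nim-sum of the parts.
Combined value = 2 ⊕ 0 ⊕ 16 = 18.

18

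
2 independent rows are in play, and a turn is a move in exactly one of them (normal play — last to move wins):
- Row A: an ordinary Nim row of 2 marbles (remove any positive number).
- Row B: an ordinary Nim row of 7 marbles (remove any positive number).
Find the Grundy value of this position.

Row A is a plain Nim row of size 2, so its Grundy value is 2.
Row B is a plain Nim row of size 7, so its Grundy value is 7.
The value of a disjunctive sum is the nim-sum of the parts.
Combined value = 2 XOR 7 = 5.

5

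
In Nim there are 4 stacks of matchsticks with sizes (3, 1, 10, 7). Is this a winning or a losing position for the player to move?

Write each in binary and XOR column by column:
  0011  (3)
  0001  (1)
  1010  (10)
  0111  (7)
  ----
  1111  (15)
The nim-sum is 15 ≠ 0, so this is an N-position: the player to move can win.

Winning position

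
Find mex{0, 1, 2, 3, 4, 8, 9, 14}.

5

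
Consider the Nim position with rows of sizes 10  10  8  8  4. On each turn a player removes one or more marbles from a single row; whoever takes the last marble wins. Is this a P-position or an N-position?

N-position

Nim-sum: 10 XOR 10 XOR 8 XOR 8 XOR 4 = 4.
The nim-sum is 4 ≠ 0, so this is an N-position: the player to move can win.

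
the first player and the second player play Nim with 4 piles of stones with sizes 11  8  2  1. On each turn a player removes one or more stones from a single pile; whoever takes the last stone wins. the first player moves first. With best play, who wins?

the second player wins

Nim-sum: 11 ⊕ 8 ⊕ 2 ⊕ 1 = 0.
The nim-sum is 0, so this is a P-position: the player to move is in a losing position under optimal play; the first player is about to move from it and so loses — the second player wins.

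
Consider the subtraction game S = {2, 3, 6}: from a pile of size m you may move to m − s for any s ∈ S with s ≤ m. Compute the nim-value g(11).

1

Build the Grundy sequence with g(k) = mex{g(k−s) : s ∈ {2, 3, 6}, s ≤ k}:
k:     0  1  2  3  4  5  6  7  8  9 10 11
g(k):  0  0  1  1  2  0  3  1  2  0  0  1
So g(11) = 1.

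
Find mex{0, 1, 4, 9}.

2

The values 0, 1 are all present; 2 is the first non-negative integer missing from the set.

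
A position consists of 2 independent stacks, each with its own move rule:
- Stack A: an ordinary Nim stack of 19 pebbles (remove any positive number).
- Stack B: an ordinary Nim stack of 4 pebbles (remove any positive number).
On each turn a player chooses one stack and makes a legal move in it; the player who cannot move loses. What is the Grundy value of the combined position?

Stack A is a plain Nim stack of size 19, so its Grundy value is 19.
Stack B is a plain Nim stack of size 4, so its Grundy value is 4.
The value of a disjunctive sum is the nim-sum of the parts.
Combined value = 19 XOR 4 = 23.

23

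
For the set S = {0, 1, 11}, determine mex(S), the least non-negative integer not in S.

2

The values 0, 1 are all present; 2 is the first non-negative integer missing from the set.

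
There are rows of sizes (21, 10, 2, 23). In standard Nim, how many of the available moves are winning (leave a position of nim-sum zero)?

1

Compute the nim-sum pairwise:
21 XOR 10 = 31
31 XOR 2 = 29
29 XOR 23 = 10
The overall nim-sum is X = 10. A row of size p has a winning move iff p XOR X < p (reduce it to p XOR X).
  21: 21 XOR 10 = 31 ≥ 21 — no move.
  10: 10 XOR 10 = 0 < 10 — winning move (to 0).
  2: 2 XOR 10 = 8 ≥ 2 — no move.
  23: 23 XOR 10 = 29 ≥ 23 — no move.
That gives 1 winning move.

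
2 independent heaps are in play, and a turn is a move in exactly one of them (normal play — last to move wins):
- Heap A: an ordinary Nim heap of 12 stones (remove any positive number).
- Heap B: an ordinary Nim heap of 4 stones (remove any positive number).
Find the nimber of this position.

8

Heap A is a plain Nim heap of size 12, so its Grundy value is 12.
Heap B is a plain Nim heap of size 4, so its Grundy value is 4.
The value of a disjunctive sum is the nim-sum of the parts.
Combined value = 12 ⊕ 4 = 8.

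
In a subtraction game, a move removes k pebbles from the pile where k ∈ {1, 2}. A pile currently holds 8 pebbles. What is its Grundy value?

2

Compute g(0), g(1), … for moves {1, 2}:
k:     0  1  2  3  4  5  6  7  8
g(k):  0  1  2  0  1  2  0  1  2
So g(8) = 2.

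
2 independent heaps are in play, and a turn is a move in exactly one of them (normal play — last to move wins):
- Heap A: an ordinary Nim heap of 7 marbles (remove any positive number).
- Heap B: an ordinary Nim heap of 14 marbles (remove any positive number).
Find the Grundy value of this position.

9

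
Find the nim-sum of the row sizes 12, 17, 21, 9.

1

Compute the nim-sum pairwise:
12 XOR 17 = 29
29 XOR 21 = 8
8 XOR 9 = 1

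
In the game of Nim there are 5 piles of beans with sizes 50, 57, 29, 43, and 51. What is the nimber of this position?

14

Nim-sum: 50 ^ 57 ^ 29 ^ 43 ^ 51 = 14.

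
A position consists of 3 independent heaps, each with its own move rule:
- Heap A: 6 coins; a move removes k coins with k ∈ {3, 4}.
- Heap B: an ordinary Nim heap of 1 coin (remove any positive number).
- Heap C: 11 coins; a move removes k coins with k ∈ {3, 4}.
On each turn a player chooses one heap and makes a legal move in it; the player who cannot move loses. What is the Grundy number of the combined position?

2

Build the Grundy sequence for heap A with g(k) = mex{g(k−s) : s ∈ {3, 4}, s ≤ k}:
k:     0  1  2  3  4  5  6
g(k):  0  0  0  1  1  1  2
So g(6) = 2.
Heap B is a plain Nim heap of size 1, so its Grundy value is 1.
Grundy values for heap C (subtraction set {3, 4}):
k:     0  1  2  3  4  5  6  7  8  9 10 11
g(k):  0  0  0  1  1  1  2  0  0  0  1  1
So g(11) = 1.
The value of a disjunctive sum is the nim-sum of the parts.
Combined value = 2 XOR 1 XOR 1 = 2.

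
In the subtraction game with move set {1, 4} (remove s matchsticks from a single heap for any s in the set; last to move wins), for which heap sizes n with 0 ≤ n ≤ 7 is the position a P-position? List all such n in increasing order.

0, 2, 5, 7

Build the Grundy sequence with g(k) = mex{g(k−s) : s ∈ {1, 4}, s ≤ k}:
k:     0  1  2  3  4  5  6  7
g(k):  0  1  0  1  2  0  1  0
The P-positions (g = 0) in 0..7 are 0, 2, 5, 7.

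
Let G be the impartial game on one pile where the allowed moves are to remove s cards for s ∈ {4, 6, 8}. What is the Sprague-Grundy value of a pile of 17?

Build the Grundy sequence with g(k) = mex{g(k−s) : s ∈ {4, 6, 8}, s ≤ k}:
k:     0  1  2  3  4  5  6  7  8  9 10 11 12 13 14 15 16 17
g(k):  0  0  0  0  1  1  1  1  2  2  2  2  0  0  0  0  1  1
So g(17) = 1.

1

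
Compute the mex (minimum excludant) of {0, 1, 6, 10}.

2

The values 0, 1 are all present; 2 is the first non-negative integer missing from the set.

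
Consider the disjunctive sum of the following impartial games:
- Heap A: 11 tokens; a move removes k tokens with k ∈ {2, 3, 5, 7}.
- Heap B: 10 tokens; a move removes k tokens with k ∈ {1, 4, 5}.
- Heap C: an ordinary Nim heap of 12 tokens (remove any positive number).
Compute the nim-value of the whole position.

Build the Grundy sequence for heap A with g(k) = mex{g(k−s) : s ∈ {2, 3, 5, 7}, s ≤ k}:
g(0) = mex{} = 0
g(1) = mex{} = 0
g(2) = mex{0} = 1
g(3) = mex{0} = 1
g(4) = mex{0,1} = 2
g(5) = mex{0,1} = 2
g(6) = mex{0,1,2} = 3
g(7) = mex{0,1,2} = 3
g(8) = mex{0,1,2,3} = 4
g(9) = mex{1,2,3} = 0
g(10) = mex{1,2,3,4} = 0
g(11) = mex{0,2,3,4} = 1
So g(11) = 1.
Build the Grundy sequence for heap B with g(k) = mex{g(k−s) : s ∈ {1, 4, 5}, s ≤ k}:
g(0) = mex{} = 0
g(1) = mex{0} = 1
g(2) = mex{1} = 0
g(3) = mex{0} = 1
g(4) = mex{0,1} = 2
g(5) = mex{0,1,2} = 3
g(6) = mex{0,1,3} = 2
g(7) = mex{0,1,2} = 3
g(8) = mex{1,2,3} = 0
g(9) = mex{0,2,3} = 1
g(10) = mex{1,2,3} = 0
So g(10) = 0.
Heap C is a plain Nim heap of size 12, so its Grundy value is 12.
The value of a disjunctive sum is the nim-sum of the parts.
Combined value = 1 ⊕ 0 ⊕ 12 = 13.

13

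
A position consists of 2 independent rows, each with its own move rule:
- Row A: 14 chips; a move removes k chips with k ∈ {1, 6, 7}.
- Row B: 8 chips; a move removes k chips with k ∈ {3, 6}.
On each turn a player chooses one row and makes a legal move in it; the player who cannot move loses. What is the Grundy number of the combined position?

Build the Grundy sequence for row A with g(k) = mex{g(k−s) : s ∈ {1, 6, 7}, s ≤ k}:
k:     0  1  2  3  4  5  6  7  8  9 10 11 12 13 14
g(k):  0  1  0  1  0  1  2  3  2  3  2  3  0  1  0
So g(14) = 0.
Grundy values for row B (subtraction set {3, 6}):
k:     0  1  2  3  4  5  6  7  8
g(k):  0  0  0  1  1  1  2  2  2
So g(8) = 2.
By the Sprague-Grundy theorem, the Grundy value of a sum of independent games is the XOR of the component values.
Combined value = 0 ⊕ 2 = 2.

2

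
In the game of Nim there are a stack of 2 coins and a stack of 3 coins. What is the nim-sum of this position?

1

Nim-sum: 2 ^ 3 = 1.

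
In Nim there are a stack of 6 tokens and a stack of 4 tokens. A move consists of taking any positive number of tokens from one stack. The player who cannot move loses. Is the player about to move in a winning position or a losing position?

Winning position

Write each in binary and XOR column by column:
  110  (6)
  100  (4)
  ---
  010  (2)
The nim-sum is 2 ≠ 0, so this is an N-position: the player to move can win.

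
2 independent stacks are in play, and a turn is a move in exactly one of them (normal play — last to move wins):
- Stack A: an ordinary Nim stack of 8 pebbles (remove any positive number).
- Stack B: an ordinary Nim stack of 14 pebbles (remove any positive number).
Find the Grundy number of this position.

6

Stack A is a plain Nim stack of size 8, so its Grundy value is 8.
Stack B is a plain Nim stack of size 14, so its Grundy value is 14.
The value of a disjunctive sum is the nim-sum of the parts.
Combined value = 8 ⊕ 14 = 6.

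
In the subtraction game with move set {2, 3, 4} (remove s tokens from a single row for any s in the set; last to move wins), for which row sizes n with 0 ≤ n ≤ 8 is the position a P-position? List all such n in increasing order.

0, 1, 6, 7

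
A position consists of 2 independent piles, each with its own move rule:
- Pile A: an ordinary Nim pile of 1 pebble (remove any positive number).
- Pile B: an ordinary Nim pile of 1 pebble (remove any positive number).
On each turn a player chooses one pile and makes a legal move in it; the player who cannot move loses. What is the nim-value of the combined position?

0

Pile A is a plain Nim pile of size 1, so its Grundy value is 1.
Pile B is a plain Nim pile of size 1, so its Grundy value is 1.
The value of a disjunctive sum is the nim-sum of the parts.
Combined value = 1 XOR 1 = 0.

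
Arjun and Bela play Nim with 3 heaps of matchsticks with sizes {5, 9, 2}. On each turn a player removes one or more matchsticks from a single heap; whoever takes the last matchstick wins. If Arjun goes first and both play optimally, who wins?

Bitwise XOR of the heap sizes:
  0101  (5)
  1001  (9)
  0010  (2)
  ----
  1110  (14)
The nim-sum is 14 ≠ 0, so this is an N-position: the player to move can win; Arjun has a winning move.

Arjun wins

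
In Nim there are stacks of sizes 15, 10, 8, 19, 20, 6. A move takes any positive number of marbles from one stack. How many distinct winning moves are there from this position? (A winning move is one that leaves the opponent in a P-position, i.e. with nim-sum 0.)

3

Write each in binary and XOR column by column:
  01111  (15)
  01010  (10)
  01000  (8)
  10011  (19)
  10100  (20)
  00110  (6)
  -----
  01100  (12)
The overall nim-sum is X = 12. A stack of size p has a winning move iff p XOR X < p (reduce it to p XOR X).
  15: 15 XOR 12 = 3 < 15 — winning move (to 3).
  10: 10 XOR 12 = 6 < 10 — winning move (to 6).
  8: 8 XOR 12 = 4 < 8 — winning move (to 4).
  19: 19 XOR 12 = 31 ≥ 19 — no move.
  20: 20 XOR 12 = 24 ≥ 20 — no move.
  6: 6 XOR 12 = 10 ≥ 6 — no move.
That gives 3 winning moves.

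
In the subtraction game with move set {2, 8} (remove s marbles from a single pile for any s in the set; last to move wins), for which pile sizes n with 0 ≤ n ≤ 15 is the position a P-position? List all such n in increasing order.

0, 1, 4, 5, 10, 11, 14, 15

Build the Grundy sequence with g(k) = mex{g(k−s) : s ∈ {2, 8}, s ≤ k}:
k:     0  1  2  3  4  5  6  7  8  9 10 11 12 13 14 15
g(k):  0  0  1  1  0  0  1  1  2  2  0  0  1  1  0  0
The P-positions (g = 0) in 0..15 are 0, 1, 4, 5, 10, 11, 14, 15.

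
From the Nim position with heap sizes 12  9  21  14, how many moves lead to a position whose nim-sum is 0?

In binary:
  01100  (12)
  01001  (9)
  10101  (21)
  01110  (14)
  -----
  11110  (30)
The overall nim-sum is X = 30. A heap of size p has a winning move iff p XOR X < p (reduce it to p XOR X).
  12: 12 XOR 30 = 18 ≥ 12 — no move.
  9: 9 XOR 30 = 23 ≥ 9 — no move.
  21: 21 XOR 30 = 11 < 21 — winning move (to 11).
  14: 14 XOR 30 = 16 ≥ 14 — no move.
That gives 1 winning move.

1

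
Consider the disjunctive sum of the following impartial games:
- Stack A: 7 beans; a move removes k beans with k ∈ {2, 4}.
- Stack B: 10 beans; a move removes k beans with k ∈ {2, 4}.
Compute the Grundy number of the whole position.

2

Grundy values for stack A (subtraction set {2, 4}):
k:     0  1  2  3  4  5  6  7
g(k):  0  0  1  1  2  2  0  0
So g(7) = 0.
For stack B, compute g(0), g(1), … with moves {2, 4}:
k:     0  1  2  3  4  5  6  7  8  9 10
g(k):  0  0  1  1  2  2  0  0  1  1  2
So g(10) = 2.
The value of a disjunctive sum is the nim-sum of the parts.
Combined value = 0 ⊕ 2 = 2.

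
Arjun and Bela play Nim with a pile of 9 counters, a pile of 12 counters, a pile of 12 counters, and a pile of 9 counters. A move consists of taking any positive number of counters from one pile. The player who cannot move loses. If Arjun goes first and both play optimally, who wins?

Bela wins

Compute the nim-sum pairwise:
9 XOR 12 = 5
5 XOR 12 = 9
9 XOR 9 = 0
The nim-sum is 0, so this is a P-position: the player to move is in a losing position under optimal play; Arjun is about to move from it and so loses — Bela wins.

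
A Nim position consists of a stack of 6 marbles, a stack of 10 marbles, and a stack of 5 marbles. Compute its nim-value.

Bitwise XOR of the heap sizes:
  0110  (6)
  1010  (10)
  0101  (5)
  ----
  1001  (9)

9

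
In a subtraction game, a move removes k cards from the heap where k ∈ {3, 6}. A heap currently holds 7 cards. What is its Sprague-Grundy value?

2

Build the Grundy sequence with g(k) = mex{g(k−s) : s ∈ {3, 6}, s ≤ k}:
g(0) = mex{} = 0
g(1) = mex{} = 0
g(2) = mex{} = 0
g(3) = mex{0} = 1
g(4) = mex{0} = 1
g(5) = mex{0} = 1
g(6) = mex{0,1} = 2
g(7) = mex{0,1} = 2
So g(7) = 2.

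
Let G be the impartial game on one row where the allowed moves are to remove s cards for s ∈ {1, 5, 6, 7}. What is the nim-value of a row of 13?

1

Compute g(0), g(1), … for moves {1, 5, 6, 7}:
k:     0  1  2  3  4  5  6  7  8  9 10 11 12 13
g(k):  0  1  0  1  0  1  2  3  2  3  2  3  0  1
So g(13) = 1.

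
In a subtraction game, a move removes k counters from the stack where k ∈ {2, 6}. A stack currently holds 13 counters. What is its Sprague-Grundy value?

Compute g(0), g(1), … for moves {2, 6}:
k:     0  1  2  3  4  5  6  7  8  9 10 11 12 13
g(k):  0  0  1  1  0  0  1  1  0  0  1  1  0  0
So g(13) = 0.

0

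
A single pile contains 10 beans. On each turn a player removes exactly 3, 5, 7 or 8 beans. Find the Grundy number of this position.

Grundy values for subtraction set {3, 5, 7, 8}:
g(0) = mex{} = 0
g(1) = mex{} = 0
g(2) = mex{} = 0
g(3) = mex{0} = 1
g(4) = mex{0} = 1
g(5) = mex{0} = 1
g(6) = mex{0,1} = 2
g(7) = mex{0,1} = 2
g(8) = mex{0,1} = 2
g(9) = mex{0,1,2} = 3
g(10) = mex{0,1,2} = 3
So g(10) = 3.

3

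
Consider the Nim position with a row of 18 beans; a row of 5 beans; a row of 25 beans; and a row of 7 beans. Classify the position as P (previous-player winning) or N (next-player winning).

N-position

Compute the nim-sum pairwise:
18 ^ 5 = 23
23 ^ 25 = 14
14 ^ 7 = 9
The nim-sum is 9 ≠ 0, so this is an N-position: the player to move can win.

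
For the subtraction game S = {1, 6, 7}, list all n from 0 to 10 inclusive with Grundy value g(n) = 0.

Build the Grundy sequence with g(k) = mex{g(k−s) : s ∈ {1, 6, 7}, s ≤ k}:
g(0) = mex{} = 0
g(1) = mex{0} = 1
g(2) = mex{1} = 0
g(3) = mex{0} = 1
g(4) = mex{1} = 0
g(5) = mex{0} = 1
g(6) = mex{0,1} = 2
g(7) = mex{0,1,2} = 3
g(8) = mex{0,1,3} = 2
g(9) = mex{0,1,2} = 3
g(10) = mex{0,1,3} = 2
The P-positions (g = 0) in 0..10 are 0, 2, 4.

0, 2, 4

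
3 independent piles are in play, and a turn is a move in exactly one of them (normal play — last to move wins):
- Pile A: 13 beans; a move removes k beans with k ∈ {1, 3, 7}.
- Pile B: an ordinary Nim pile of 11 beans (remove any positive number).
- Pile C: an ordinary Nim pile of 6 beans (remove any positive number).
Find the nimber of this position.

12

Build the Grundy sequence for pile A with g(k) = mex{g(k−s) : s ∈ {1, 3, 7}, s ≤ k}:
k:     0  1  2  3  4  5  6  7  8  9 10 11 12 13
g(k):  0  1  0  1  0  1  0  1  0  1  0  1  0  1
So g(13) = 1.
Pile B is a plain Nim pile of size 11, so its Grundy value is 11.
Pile C is a plain Nim pile of size 6, so its Grundy value is 6.
The value of a disjunctive sum is the nim-sum of the parts.
Combined value = 1 ⊕ 11 ⊕ 6 = 12.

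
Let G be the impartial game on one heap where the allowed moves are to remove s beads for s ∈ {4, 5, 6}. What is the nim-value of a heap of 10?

Compute g(0), g(1), … for moves {4, 5, 6}:
k:     0  1  2  3  4  5  6  7  8  9 10
g(k):  0  0  0  0  1  1  1  1  2  2  0
So g(10) = 0.

0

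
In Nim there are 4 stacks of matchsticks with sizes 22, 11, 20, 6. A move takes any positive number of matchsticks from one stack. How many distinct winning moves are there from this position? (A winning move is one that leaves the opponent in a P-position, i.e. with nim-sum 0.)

Bitwise XOR of the heap sizes:
  10110  (22)
  01011  (11)
  10100  (20)
  00110  (6)
  -----
  01111  (15)
The overall nim-sum is X = 15. A stack of size p has a winning move iff p XOR X < p (reduce it to p XOR X).
  22: 22 XOR 15 = 25 ≥ 22 — no move.
  11: 11 XOR 15 = 4 < 11 — winning move (to 4).
  20: 20 XOR 15 = 27 ≥ 20 — no move.
  6: 6 XOR 15 = 9 ≥ 6 — no move.
That gives 1 winning move.

1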